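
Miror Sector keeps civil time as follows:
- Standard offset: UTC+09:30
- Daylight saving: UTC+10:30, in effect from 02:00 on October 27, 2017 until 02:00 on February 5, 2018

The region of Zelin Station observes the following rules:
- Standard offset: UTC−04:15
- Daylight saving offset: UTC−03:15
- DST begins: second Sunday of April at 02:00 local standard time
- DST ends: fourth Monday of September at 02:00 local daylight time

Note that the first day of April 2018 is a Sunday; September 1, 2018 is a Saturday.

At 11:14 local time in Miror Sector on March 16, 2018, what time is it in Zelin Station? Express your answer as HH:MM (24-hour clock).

21:29

Daylight saving runs 27 October 2017 – 5 February 2018; March 16, 2018 is outside that window, so Miror Sector is on standard time at UTC+09:30.
11:14 Miror Sector − 9h30m = 01:44 UTC.
1 April 2018 is a Sunday, so the first Sunday is April 1 and the second is April 8.
1 September 2018 is a Saturday, so the first Monday is September 3 and the fourth is September 24.
At the standard offset (UTC−04:15), 01:44 UTC − 4h15m = 21:29 Zelin Station standard time (rolling into the previous day, 15 March 2018).
The standard-time date in Zelin Station, March 15, 2018, is outside the daylight-saving period (8 April – 24 September), so Zelin Station is on standard time, UTC−04:15.
01:44 UTC − 4h15m = 21:29 Zelin Station (rolling into the previous day, 15 March 2018).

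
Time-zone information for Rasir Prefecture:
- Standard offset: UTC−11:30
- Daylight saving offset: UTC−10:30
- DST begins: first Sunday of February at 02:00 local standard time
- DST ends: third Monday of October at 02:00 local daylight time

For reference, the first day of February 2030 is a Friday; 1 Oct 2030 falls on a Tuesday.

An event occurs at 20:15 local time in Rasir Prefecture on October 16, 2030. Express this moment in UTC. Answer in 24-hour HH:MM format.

06:45

1 February 2030 is a Friday, so the first Sunday is February 3.
1 October 2030 is a Tuesday, so the first Monday is October 7 and the third is October 21.
October 16, 2030 falls between 3 February and 21 October, so daylight saving is in effect and Rasir Prefecture is at UTC−10:30.
20:15 local + 10h30m = 06:45 UTC (rolling into the next day, 17 October 2030).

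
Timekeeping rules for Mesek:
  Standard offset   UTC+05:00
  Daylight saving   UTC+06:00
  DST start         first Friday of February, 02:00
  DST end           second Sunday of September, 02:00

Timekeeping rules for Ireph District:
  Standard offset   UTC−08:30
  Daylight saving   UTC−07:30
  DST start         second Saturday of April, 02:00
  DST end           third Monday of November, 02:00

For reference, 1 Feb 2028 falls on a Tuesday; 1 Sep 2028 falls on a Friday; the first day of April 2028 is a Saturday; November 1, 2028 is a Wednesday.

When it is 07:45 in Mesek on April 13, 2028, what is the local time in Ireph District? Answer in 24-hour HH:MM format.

1 February 2028 is a Tuesday, so the first Friday is February 4.
1 September 2028 is a Friday, so the first Sunday is September 3 and the second is September 10.
April 13, 2028 lies within the daylight-saving period (4 February – 10 September), so Mesek is on daylight time, UTC+06:00.
07:45 Mesek − 6h = 01:45 UTC.
1 April 2028 is a Saturday, so the first Saturday is April 1 and the second is April 8.
1 November 2028 is a Wednesday, so the first Monday is November 6 and the third is November 20.
At the standard offset (UTC−08:30), 01:45 UTC − 8h30m = 17:15 Ireph District standard time (rolling into the previous day, 12 April 2028).
The standard-time date in Ireph District, April 12, 2028, lies within the daylight-saving period (8 April – 20 November), so Ireph District is on daylight time, UTC−07:30.
01:45 UTC − 7h30m = 18:15 Ireph District (rolling into the previous day, 12 April 2028).

18:15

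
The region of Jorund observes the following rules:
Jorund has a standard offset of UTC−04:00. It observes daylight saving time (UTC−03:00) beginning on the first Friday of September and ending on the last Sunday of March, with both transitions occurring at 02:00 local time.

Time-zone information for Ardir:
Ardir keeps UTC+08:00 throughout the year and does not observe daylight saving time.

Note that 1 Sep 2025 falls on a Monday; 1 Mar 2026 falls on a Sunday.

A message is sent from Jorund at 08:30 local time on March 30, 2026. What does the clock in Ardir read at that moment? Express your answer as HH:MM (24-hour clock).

20:30

1 September 2025 is a Monday, so the first Friday is September 5.
1 March 2026 is a Sunday, so Sundays fall on 1, 8, 15, 22, 29; the last is March 29.
Daylight saving runs 5 September 2025 – 29 March 2026; March 30, 2026 is outside that window, so Jorund is on standard time at UTC−04:00.
08:30 Jorund + 4h = 12:30 UTC.
Ardir stays on UTC+08:00 all year.
12:30 UTC + 8h = 20:30 Ardir.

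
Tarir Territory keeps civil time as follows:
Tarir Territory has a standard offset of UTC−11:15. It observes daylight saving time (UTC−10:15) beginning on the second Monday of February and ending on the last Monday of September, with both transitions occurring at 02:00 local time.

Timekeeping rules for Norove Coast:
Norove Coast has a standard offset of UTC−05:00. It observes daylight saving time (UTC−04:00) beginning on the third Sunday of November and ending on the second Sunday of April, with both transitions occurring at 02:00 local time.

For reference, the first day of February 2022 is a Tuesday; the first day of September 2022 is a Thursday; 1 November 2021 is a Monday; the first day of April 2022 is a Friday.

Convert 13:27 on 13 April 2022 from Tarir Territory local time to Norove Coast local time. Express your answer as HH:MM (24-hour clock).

1 February 2022 is a Tuesday, so the first Monday is February 7 and the second is February 14.
1 September 2022 is a Thursday, so Mondays fall on 5, 12, 19, 26; the last is September 26.
13 April 2022 lies within the daylight-saving period (14 February – 26 September), so Tarir Territory is on daylight time, UTC−10:15.
13:27 Tarir Territory + 10h15m = 23:42 UTC.
1 November 2021 is a Monday, so the first Sunday is November 7 and the third is November 21.
1 April 2022 is a Friday, so the first Sunday is April 3 and the second is April 10.
At the standard offset (UTC−05:00), 23:42 UTC − 5h = 18:42 Norove Coast standard time.
Daylight saving runs 21 November 2021 – 10 April 2022; the standard-time date in Norove Coast, 13 April 2022, is outside that window, so Norove Coast is on standard time at UTC−05:00.
23:42 UTC − 5h = 18:42 Norove Coast.

18:42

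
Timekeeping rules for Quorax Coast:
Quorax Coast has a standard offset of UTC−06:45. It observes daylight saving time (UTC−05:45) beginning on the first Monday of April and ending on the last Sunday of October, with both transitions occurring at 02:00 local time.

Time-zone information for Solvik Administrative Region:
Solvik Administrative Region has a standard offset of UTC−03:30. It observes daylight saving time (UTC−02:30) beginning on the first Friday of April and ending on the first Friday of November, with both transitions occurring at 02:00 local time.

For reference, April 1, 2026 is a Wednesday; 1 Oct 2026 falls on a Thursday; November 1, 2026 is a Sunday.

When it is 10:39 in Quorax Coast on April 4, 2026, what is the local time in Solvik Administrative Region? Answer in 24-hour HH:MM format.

1 April 2026 is a Wednesday, so the first Monday is April 6.
1 October 2026 is a Thursday, so Sundays fall on 4, 11, 18, 25; the last is October 25.
Daylight saving runs 6 April – 25 October; April 4, 2026 is outside that window, so Quorax Coast is on standard time at UTC−06:45.
10:39 Quorax Coast + 6h45m = 17:24 UTC.
1 April 2026 is a Wednesday, so the first Friday is April 3.
1 November 2026 is a Sunday, so the first Friday is November 6.
At the standard offset (UTC−03:30), 17:24 UTC − 3h30m = 13:54 Solvik Administrative Region standard time.
The standard-time date in Solvik Administrative Region, April 4, 2026, lies within the daylight-saving period (3 April – 6 November), so Solvik Administrative Region is on daylight time, UTC−02:30.
17:24 UTC − 2h30m = 14:54 Solvik Administrative Region.

14:54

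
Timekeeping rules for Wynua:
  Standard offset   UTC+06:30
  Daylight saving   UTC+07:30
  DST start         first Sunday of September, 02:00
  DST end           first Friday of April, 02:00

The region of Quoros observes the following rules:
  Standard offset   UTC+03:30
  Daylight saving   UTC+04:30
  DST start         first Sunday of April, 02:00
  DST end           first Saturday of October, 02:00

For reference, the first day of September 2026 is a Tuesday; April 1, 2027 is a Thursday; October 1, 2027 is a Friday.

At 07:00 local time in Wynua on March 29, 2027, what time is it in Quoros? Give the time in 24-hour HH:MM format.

03:00

1 September 2026 is a Tuesday, so the first Sunday is September 6.
1 April 2027 is a Thursday, so the first Friday is April 2.
March 29, 2027 lies within the daylight-saving period (6 September 2026 – 2 April 2027), so Wynua is on daylight time, UTC+07:30.
07:00 Wynua − 7h30m = 23:30 UTC (rolling into the previous day, 28 March 2027).
1 April 2027 is a Thursday, so the first Sunday is April 4.
1 October 2027 is a Friday, so the first Saturday is October 2.
At the standard offset (UTC+03:30), 23:30 UTC + 3h30m = 03:00 Quoros standard time (rolling into the next day, 29 March 2027).
Daylight saving runs 4 April – 2 October; the standard-time date in Quoros, March 29, 2027, is outside that window, so Quoros is on standard time at UTC+03:30.
23:30 UTC + 3h30m = 03:00 Quoros (rolling into the next day, 29 March 2027).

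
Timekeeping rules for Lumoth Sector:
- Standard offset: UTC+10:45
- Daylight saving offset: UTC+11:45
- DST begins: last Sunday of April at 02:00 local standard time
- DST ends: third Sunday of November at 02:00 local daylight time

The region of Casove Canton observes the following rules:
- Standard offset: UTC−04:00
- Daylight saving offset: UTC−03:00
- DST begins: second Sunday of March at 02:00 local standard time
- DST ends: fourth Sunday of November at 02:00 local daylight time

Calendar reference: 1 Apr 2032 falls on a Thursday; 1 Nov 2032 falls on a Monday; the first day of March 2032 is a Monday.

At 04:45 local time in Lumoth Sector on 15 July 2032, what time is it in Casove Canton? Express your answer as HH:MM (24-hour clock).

14:00

1 April 2032 is a Thursday, so Sundays fall on 4, 11, 18, 25; the last is April 25.
1 November 2032 is a Monday, so the first Sunday is November 7 and the third is November 21.
15 July 2032 falls between 25 April and 21 November, so daylight saving is in effect and Lumoth Sector is at UTC+11:45.
04:45 Lumoth Sector − 11h45m = 17:00 UTC (rolling into the previous day, 14 July 2032).
1 March 2032 is a Monday, so the first Sunday is March 7 and the second is March 14.
1 November 2032 is a Monday, so the first Sunday is November 7 and the fourth is November 28.
At the standard offset (UTC−04:00), 17:00 UTC − 4h = 13:00 Casove Canton standard time.
The standard-time date in Casove Canton, 14 July 2032, falls between 14 March and 28 November, so daylight saving is in effect and Casove Canton is at UTC−03:00.
17:00 UTC − 3h = 14:00 Casove Canton.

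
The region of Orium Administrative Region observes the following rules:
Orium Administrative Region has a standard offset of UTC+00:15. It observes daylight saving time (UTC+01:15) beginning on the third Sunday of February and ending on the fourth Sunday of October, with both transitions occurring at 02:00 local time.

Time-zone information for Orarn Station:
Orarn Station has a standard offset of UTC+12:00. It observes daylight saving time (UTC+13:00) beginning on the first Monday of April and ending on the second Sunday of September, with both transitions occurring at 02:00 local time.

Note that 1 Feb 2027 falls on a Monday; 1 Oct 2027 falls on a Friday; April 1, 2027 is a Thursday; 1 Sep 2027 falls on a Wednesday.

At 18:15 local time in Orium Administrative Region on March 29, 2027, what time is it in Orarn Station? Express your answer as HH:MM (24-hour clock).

1 February 2027 is a Monday, so the first Sunday is February 7 and the third is February 21.
1 October 2027 is a Friday, so the first Sunday is October 3 and the fourth is October 24.
March 29, 2027 lies within the daylight-saving period (21 February – 24 October), so Orium Administrative Region is on daylight time, UTC+01:15.
18:15 Orium Administrative Region − 1h15m = 17:00 UTC.
1 April 2027 is a Thursday, so the first Monday is April 5.
1 September 2027 is a Wednesday, so the first Sunday is September 5 and the second is September 12.
At the standard offset (UTC+12:00), 17:00 UTC + 12h = 05:00 Orarn Station standard time (rolling into the next day, 30 March 2027).
The standard-time date in Orarn Station, March 30, 2027, is outside the daylight-saving period (5 April – 12 September), so Orarn Station is on standard time, UTC+12:00.
17:00 UTC + 12h = 05:00 Orarn Station (rolling into the next day, 30 March 2027).

05:00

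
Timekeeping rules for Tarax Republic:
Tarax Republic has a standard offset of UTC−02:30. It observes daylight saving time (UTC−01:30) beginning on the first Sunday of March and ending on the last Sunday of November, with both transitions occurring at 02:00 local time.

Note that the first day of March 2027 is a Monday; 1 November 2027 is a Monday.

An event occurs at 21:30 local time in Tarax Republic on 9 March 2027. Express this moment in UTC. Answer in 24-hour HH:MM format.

23:00

1 March 2027 is a Monday, so the first Sunday is March 7.
1 November 2027 is a Monday, so Sundays fall on 7, 14, 21, 28; the last is November 28.
9 March 2027 falls between 7 March and 28 November, so daylight saving is in effect and Tarax Republic is at UTC−01:30.
21:30 local + 1h30m = 23:00 UTC.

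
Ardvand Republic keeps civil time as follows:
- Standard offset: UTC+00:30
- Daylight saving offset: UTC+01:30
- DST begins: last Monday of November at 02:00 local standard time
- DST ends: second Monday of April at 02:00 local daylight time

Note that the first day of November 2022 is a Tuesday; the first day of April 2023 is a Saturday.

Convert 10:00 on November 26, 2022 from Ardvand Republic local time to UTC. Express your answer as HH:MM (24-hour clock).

1 November 2022 is a Tuesday, so Mondays fall on 7, 14, 21, 28; the last is November 28.
1 April 2023 is a Saturday, so the first Monday is April 3 and the second is April 10.
Daylight saving runs 28 November 2022 – 10 April 2023; November 26, 2022 is outside that window, so Ardvand Republic is on standard time at UTC+00:30.
10:00 local − 0h30m = 09:30 UTC.

09:30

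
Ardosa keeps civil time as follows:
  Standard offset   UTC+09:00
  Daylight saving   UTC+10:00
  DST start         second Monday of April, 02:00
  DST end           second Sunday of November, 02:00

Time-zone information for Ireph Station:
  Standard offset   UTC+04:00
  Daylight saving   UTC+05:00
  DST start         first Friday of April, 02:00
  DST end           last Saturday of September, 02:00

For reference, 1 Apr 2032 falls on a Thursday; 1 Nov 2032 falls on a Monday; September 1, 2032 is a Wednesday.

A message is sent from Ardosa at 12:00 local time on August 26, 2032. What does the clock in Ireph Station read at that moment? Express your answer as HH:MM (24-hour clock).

1 April 2032 is a Thursday, so the first Monday is April 5 and the second is April 12.
1 November 2032 is a Monday, so the first Sunday is November 7 and the second is November 14.
August 26, 2032 lies within the daylight-saving period (12 April – 14 November), so Ardosa is on daylight time, UTC+10:00.
12:00 Ardosa − 10h = 02:00 UTC.
1 April 2032 is a Thursday, so the first Friday is April 2.
1 September 2032 is a Wednesday, so Saturdays fall on 4, 11, 18, 25; the last is September 25.
At the standard offset (UTC+04:00), 02:00 UTC + 4h = 06:00 Ireph Station standard time.
Daylight saving runs 2 April – 25 September; the standard-time date in Ireph Station, August 26, 2032, is inside that window, so Ireph Station is at UTC+05:00.
02:00 UTC + 5h = 07:00 Ireph Station.

07:00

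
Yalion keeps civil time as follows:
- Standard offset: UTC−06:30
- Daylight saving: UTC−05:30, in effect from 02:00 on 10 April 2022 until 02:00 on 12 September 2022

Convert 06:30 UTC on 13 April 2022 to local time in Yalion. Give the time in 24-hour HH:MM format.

At the standard offset (UTC−06:30), 06:30 UTC − 6h30m = 00:00 Yalion standard time.
Daylight saving runs 10 April – 12 September; the standard-time date in Yalion, 13 April 2022, is inside that window, so Yalion is at UTC−05:30.
06:30 UTC − 5h30m = 01:00 local.

01:00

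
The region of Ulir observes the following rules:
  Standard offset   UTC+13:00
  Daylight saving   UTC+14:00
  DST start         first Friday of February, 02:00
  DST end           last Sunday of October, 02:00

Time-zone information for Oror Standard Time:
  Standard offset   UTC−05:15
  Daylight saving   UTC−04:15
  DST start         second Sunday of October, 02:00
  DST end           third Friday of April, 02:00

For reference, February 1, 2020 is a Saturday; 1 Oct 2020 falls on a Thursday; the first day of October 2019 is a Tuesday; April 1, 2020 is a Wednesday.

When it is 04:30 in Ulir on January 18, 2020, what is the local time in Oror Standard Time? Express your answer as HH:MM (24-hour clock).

11:15

1 February 2020 is a Saturday, so the first Friday is February 7.
1 October 2020 is a Thursday, so Sundays fall on 4, 11, 18, 25; the last is October 25.
January 18, 2020 does not fall between 7 February and 25 October, so daylight saving is not in effect and Ulir is at UTC+13:00.
04:30 Ulir − 13h = 15:30 UTC (rolling into the previous day, 17 January 2020).
1 October 2019 is a Tuesday, so the first Sunday is October 6 and the second is October 13.
1 April 2020 is a Wednesday, so the first Friday is April 3 and the third is April 17.
At the standard offset (UTC−05:15), 15:30 UTC − 5h15m = 10:15 Oror Standard Time standard time.
Daylight saving runs 13 October 2019 – 17 April 2020; the standard-time date in Oror Standard Time, January 17, 2020, is inside that window, so Oror Standard Time is at UTC−04:15.
15:30 UTC − 4h15m = 11:15 Oror Standard Time.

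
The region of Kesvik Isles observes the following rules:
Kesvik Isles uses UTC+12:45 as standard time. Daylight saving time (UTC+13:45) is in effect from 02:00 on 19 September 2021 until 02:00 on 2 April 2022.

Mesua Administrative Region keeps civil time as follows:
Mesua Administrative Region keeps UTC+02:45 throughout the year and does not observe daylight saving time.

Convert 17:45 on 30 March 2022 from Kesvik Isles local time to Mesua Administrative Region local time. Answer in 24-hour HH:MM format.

30 March 2022 falls between 19 September 2021 and 2 April 2022, so daylight saving is in effect and Kesvik Isles is at UTC+13:45.
17:45 Kesvik Isles − 13h45m = 04:00 UTC.
Mesua Administrative Region has no daylight saving, so its offset is UTC+02:45 year-round.
04:00 UTC + 2h45m = 06:45 Mesua Administrative Region.

06:45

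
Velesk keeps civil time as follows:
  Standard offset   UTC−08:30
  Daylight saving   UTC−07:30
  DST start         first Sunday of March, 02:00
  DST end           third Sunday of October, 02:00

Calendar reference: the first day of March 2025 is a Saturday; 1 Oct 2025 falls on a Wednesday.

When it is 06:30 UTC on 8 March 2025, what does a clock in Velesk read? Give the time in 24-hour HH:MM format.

1 March 2025 is a Saturday, so the first Sunday is March 2.
1 October 2025 is a Wednesday, so the first Sunday is October 5 and the third is October 19.
At the standard offset (UTC−08:30), 06:30 UTC − 8h30m = 22:00 Velesk standard time (rolling into the previous day, 7 March 2025).
The standard-time date in Velesk, 7 March 2025, falls between 2 March and 19 October, so daylight saving is in effect and Velesk is at UTC−07:30.
06:30 UTC − 7h30m = 23:00 local (rolling into the previous day, 7 March 2025).

23:00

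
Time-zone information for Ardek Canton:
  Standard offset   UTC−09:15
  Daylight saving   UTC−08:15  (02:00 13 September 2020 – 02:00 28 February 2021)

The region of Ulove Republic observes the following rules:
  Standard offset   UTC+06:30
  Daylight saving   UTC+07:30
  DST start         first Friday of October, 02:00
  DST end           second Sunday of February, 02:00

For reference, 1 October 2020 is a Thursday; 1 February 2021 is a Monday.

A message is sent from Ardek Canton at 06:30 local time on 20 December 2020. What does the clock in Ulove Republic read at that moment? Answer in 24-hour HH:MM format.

22:15

Daylight saving runs 13 September 2020 – 28 February 2021; 20 December 2020 is inside that window, so Ardek Canton is at UTC−08:15.
06:30 Ardek Canton + 8h15m = 14:45 UTC.
1 October 2020 is a Thursday, so the first Friday is October 2.
1 February 2021 is a Monday, so the first Sunday is February 7 and the second is February 14.
At the standard offset (UTC+06:30), 14:45 UTC + 6h30m = 21:15 Ulove Republic standard time.
The standard-time date in Ulove Republic, 20 December 2020, lies within the daylight-saving period (2 October 2020 – 14 February 2021), so Ulove Republic is on daylight time, UTC+07:30.
14:45 UTC + 7h30m = 22:15 Ulove Republic.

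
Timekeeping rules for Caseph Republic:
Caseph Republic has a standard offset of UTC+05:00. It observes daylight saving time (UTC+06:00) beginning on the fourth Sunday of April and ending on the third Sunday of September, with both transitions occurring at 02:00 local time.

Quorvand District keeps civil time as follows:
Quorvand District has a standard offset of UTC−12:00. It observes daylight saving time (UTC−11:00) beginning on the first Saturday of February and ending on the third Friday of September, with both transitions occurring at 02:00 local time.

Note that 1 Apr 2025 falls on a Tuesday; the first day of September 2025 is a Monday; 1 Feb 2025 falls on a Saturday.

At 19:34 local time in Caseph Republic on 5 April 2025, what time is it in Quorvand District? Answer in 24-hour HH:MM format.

1 April 2025 is a Tuesday, so the first Sunday is April 6 and the fourth is April 27.
1 September 2025 is a Monday, so the first Sunday is September 7 and the third is September 21.
5 April 2025 is outside the daylight-saving period (27 April – 21 September), so Caseph Republic is on standard time, UTC+05:00.
19:34 Caseph Republic − 5h = 14:34 UTC.
1 February 2025 is a Saturday, so the first Saturday is February 1.
1 September 2025 is a Monday, so the first Friday is September 5 and the third is September 19.
At the standard offset (UTC−12:00), 14:34 UTC − 12h = 02:34 Quorvand District standard time.
Daylight saving runs 1 February – 19 September; the standard-time date in Quorvand District, 5 April 2025, is inside that window, so Quorvand District is at UTC−11:00.
14:34 UTC − 11h = 03:34 Quorvand District.

03:34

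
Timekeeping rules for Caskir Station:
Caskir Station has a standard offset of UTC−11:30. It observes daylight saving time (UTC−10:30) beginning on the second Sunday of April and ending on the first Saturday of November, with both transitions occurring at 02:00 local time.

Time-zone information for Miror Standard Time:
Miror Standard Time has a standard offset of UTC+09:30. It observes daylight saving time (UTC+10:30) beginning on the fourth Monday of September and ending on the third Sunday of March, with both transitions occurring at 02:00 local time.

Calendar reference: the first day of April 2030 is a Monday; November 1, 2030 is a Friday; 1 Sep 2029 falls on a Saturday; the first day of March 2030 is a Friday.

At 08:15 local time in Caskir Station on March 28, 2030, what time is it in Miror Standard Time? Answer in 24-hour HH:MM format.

05:15

1 April 2030 is a Monday, so the first Sunday is April 7 and the second is April 14.
1 November 2030 is a Friday, so the first Saturday is November 2.
March 28, 2030 is outside the daylight-saving period (14 April – 2 November), so Caskir Station is on standard time, UTC−11:30.
08:15 Caskir Station + 11h30m = 19:45 UTC.
1 September 2029 is a Saturday, so the first Monday is September 3 and the fourth is September 24.
1 March 2030 is a Friday, so the first Sunday is March 3 and the third is March 17.
At the standard offset (UTC+09:30), 19:45 UTC + 9h30m = 05:15 Miror Standard Time standard time (rolling into the next day, 29 March 2030).
Daylight saving runs 24 September 2029 – 17 March 2030; the standard-time date in Miror Standard Time, March 29, 2030, is outside that window, so Miror Standard Time is on standard time at UTC+09:30.
19:45 UTC + 9h30m = 05:15 Miror Standard Time (rolling into the next day, 29 March 2030).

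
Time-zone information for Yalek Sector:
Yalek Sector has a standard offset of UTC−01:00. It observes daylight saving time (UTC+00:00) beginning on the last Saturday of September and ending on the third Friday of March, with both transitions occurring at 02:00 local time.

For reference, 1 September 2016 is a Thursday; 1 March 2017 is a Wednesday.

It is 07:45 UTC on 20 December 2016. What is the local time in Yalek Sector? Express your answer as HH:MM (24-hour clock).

1 September 2016 is a Thursday, so Saturdays fall on 3, 10, 17, 24; the last is September 24.
1 March 2017 is a Wednesday, so the first Friday is March 3 and the third is March 17.
At the standard offset (UTC−01:00), 07:45 UTC − 1h = 06:45 Yalek Sector standard time.
Daylight saving runs 24 September 2016 – 17 March 2017; the standard-time date in Yalek Sector, 20 December 2016, is inside that window, so Yalek Sector is at UTC+00:00.
07:45 UTC + 0h = 07:45 local.

07:45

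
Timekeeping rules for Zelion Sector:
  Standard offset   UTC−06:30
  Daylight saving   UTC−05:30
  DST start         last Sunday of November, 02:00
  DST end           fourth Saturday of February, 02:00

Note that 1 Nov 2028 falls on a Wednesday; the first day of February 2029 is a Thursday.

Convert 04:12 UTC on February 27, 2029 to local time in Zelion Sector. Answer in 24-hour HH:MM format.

1 November 2028 is a Wednesday, so Sundays fall on 5, 12, 19, 26; the last is November 26.
1 February 2029 is a Thursday, so the first Saturday is February 3 and the fourth is February 24.
At the standard offset (UTC−06:30), 04:12 UTC − 6h30m = 21:42 Zelion Sector standard time (rolling into the previous day, 26 February 2029).
The standard-time date in Zelion Sector, February 26, 2029, does not fall between 26 November 2028 and 24 February 2029, so daylight saving is not in effect and Zelion Sector is at UTC−06:30.
04:12 UTC − 6h30m = 21:42 local (rolling into the previous day, 26 February 2029).

21:42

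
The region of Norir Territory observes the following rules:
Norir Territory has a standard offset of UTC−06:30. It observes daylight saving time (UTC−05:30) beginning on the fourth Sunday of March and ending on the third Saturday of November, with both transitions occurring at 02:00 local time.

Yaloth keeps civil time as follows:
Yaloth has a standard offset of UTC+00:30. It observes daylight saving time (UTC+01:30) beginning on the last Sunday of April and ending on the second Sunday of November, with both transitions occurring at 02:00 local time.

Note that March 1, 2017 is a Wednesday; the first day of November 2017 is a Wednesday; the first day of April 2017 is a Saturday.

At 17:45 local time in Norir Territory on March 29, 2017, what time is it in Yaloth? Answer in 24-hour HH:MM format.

1 March 2017 is a Wednesday, so the first Sunday is March 5 and the fourth is March 26.
1 November 2017 is a Wednesday, so the first Saturday is November 4 and the third is November 18.
March 29, 2017 lies within the daylight-saving period (26 March – 18 November), so Norir Territory is on daylight time, UTC−05:30.
17:45 Norir Territory + 5h30m = 23:15 UTC.
1 April 2017 is a Saturday, so Sundays fall on 2, 9, 16, 23, 30; the last is April 30.
1 November 2017 is a Wednesday, so the first Sunday is November 5 and the second is November 12.
At the standard offset (UTC+00:30), 23:15 UTC + 0h30m = 23:45 Yaloth standard time.
Daylight saving runs 30 April – 12 November; the standard-time date in Yaloth, March 29, 2017, is outside that window, so Yaloth is on standard time at UTC+00:30.
23:15 UTC + 0h30m = 23:45 Yaloth.

23:45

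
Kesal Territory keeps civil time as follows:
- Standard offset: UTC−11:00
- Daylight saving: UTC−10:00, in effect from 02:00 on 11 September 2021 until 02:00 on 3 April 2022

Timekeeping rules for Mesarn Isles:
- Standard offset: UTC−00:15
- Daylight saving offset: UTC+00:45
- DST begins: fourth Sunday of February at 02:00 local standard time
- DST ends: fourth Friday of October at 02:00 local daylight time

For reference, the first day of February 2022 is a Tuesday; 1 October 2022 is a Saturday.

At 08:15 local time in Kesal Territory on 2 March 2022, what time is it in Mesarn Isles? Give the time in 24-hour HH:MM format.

19:00

2 March 2022 falls between 11 September 2021 and 3 April 2022, so daylight saving is in effect and Kesal Territory is at UTC−10:00.
08:15 Kesal Territory + 10h = 18:15 UTC.
1 February 2022 is a Tuesday, so the first Sunday is February 6 and the fourth is February 27.
1 October 2022 is a Saturday, so the first Friday is October 7 and the fourth is October 28.
At the standard offset (UTC−00:15), 18:15 UTC − 0h15m = 18:00 Mesarn Isles standard time.
The standard-time date in Mesarn Isles, 2 March 2022, lies within the daylight-saving period (27 February – 28 October), so Mesarn Isles is on daylight time, UTC+00:45.
18:15 UTC + 0h45m = 19:00 Mesarn Isles.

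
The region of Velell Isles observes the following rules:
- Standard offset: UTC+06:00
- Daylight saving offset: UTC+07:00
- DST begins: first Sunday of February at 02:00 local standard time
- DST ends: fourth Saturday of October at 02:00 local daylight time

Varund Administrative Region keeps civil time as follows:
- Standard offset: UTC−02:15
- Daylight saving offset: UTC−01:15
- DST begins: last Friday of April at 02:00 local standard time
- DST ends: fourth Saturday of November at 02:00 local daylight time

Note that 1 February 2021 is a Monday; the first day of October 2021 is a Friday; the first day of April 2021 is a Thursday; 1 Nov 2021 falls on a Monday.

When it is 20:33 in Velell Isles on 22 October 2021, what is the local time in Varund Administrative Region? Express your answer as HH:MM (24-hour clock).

12:18

1 February 2021 is a Monday, so the first Sunday is February 7.
1 October 2021 is a Friday, so the first Saturday is October 2 and the fourth is October 23.
Daylight saving runs 7 February – 23 October; 22 October 2021 is inside that window, so Velell Isles is at UTC+07:00.
20:33 Velell Isles − 7h = 13:33 UTC.
1 April 2021 is a Thursday, so Fridays fall on 2, 9, 16, 23, 30; the last is April 30.
1 November 2021 is a Monday, so the first Saturday is November 6 and the fourth is November 27.
At the standard offset (UTC−02:15), 13:33 UTC − 2h15m = 11:18 Varund Administrative Region standard time.
The standard-time date in Varund Administrative Region, 22 October 2021, lies within the daylight-saving period (30 April – 27 November), so Varund Administrative Region is on daylight time, UTC−01:15.
13:33 UTC − 1h15m = 12:18 Varund Administrative Region.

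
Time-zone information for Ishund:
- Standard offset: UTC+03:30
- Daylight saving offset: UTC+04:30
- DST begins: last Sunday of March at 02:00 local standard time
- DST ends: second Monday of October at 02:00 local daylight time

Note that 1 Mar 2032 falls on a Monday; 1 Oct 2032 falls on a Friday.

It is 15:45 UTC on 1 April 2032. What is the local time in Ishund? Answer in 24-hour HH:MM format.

20:15

1 March 2032 is a Monday, so Sundays fall on 7, 14, 21, 28; the last is March 28.
1 October 2032 is a Friday, so the first Monday is October 4 and the second is October 11.
At the standard offset (UTC+03:30), 15:45 UTC + 3h30m = 19:15 Ishund standard time.
Daylight saving runs 28 March – 11 October; the standard-time date in Ishund, 1 April 2032, is inside that window, so Ishund is at UTC+04:30.
15:45 UTC + 4h30m = 20:15 local.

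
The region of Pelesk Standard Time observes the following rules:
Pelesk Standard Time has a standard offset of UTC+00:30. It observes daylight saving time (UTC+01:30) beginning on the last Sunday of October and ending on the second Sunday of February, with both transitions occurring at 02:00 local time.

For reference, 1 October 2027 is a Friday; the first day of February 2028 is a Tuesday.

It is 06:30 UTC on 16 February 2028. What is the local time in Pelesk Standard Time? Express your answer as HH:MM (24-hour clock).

1 October 2027 is a Friday, so Sundays fall on 3, 10, 17, 24, 31; the last is October 31.
1 February 2028 is a Tuesday, so the first Sunday is February 6 and the second is February 13.
At the standard offset (UTC+00:30), 06:30 UTC + 0h30m = 07:00 Pelesk Standard Time standard time.
The standard-time date in Pelesk Standard Time, 16 February 2028, does not fall between 31 October 2027 and 13 February 2028, so daylight saving is not in effect and Pelesk Standard Time is at UTC+00:30.
06:30 UTC + 0h30m = 07:00 local.

07:00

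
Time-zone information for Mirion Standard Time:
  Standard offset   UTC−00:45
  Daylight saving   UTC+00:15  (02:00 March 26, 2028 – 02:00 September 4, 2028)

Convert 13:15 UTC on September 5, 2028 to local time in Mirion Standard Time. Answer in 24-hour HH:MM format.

12:30

At the standard offset (UTC−00:45), 13:15 UTC − 0h45m = 12:30 Mirion Standard Time standard time.
Daylight saving runs 26 March – 4 September; the standard-time date in Mirion Standard Time, September 5, 2028, is outside that window, so Mirion Standard Time is on standard time at UTC−00:45.
13:15 UTC − 0h45m = 12:30 local.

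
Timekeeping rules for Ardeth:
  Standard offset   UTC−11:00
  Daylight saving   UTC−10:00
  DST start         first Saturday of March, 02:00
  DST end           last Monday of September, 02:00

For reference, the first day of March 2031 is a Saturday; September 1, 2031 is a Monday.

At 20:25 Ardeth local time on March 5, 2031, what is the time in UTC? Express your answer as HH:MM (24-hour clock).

06:25

1 March 2031 is a Saturday, so the first Saturday is March 1.
1 September 2031 is a Monday, so Mondays fall on 1, 8, 15, 22, 29; the last is September 29.
Daylight saving runs 1 March – 29 September; March 5, 2031 is inside that window, so Ardeth is at UTC−10:00.
20:25 local + 10h = 06:25 UTC (rolling into the next day, 6 March 2031).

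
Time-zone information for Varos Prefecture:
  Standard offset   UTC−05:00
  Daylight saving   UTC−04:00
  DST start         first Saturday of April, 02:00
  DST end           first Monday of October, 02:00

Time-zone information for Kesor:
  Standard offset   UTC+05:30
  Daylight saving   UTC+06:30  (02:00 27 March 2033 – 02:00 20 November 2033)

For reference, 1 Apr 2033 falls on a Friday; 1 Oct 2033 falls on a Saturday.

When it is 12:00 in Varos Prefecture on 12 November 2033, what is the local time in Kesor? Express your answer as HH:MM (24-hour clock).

23:30

1 April 2033 is a Friday, so the first Saturday is April 2.
1 October 2033 is a Saturday, so the first Monday is October 3.
Daylight saving runs 2 April – 3 October; 12 November 2033 is outside that window, so Varos Prefecture is on standard time at UTC−05:00.
12:00 Varos Prefecture + 5h = 17:00 UTC.
At the standard offset (UTC+05:30), 17:00 UTC + 5h30m = 22:30 Kesor standard time.
The standard-time date in Kesor, 12 November 2033, falls between 27 March and 20 November, so daylight saving is in effect and Kesor is at UTC+06:30.
17:00 UTC + 6h30m = 23:30 Kesor.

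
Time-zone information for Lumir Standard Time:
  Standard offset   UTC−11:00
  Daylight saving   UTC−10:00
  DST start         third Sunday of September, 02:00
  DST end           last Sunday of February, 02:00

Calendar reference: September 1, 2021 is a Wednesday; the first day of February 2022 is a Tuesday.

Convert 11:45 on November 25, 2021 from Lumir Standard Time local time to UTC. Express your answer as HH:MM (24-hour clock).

21:45

1 September 2021 is a Wednesday, so the first Sunday is September 5 and the third is September 19.
1 February 2022 is a Tuesday, so Sundays fall on 6, 13, 20, 27; the last is February 27.
Daylight saving runs 19 September 2021 – 27 February 2022; November 25, 2021 is inside that window, so Lumir Standard Time is at UTC−10:00.
11:45 local + 10h = 21:45 UTC.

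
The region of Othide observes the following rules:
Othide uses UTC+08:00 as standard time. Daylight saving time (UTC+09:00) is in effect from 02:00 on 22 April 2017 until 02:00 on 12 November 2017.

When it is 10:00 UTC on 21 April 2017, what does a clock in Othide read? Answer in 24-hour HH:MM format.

At the standard offset (UTC+08:00), 10:00 UTC + 8h = 18:00 Othide standard time.
Daylight saving runs 22 April – 12 November; the standard-time date in Othide, 21 April 2017, is outside that window, so Othide is on standard time at UTC+08:00.
10:00 UTC + 8h = 18:00 local.

18:00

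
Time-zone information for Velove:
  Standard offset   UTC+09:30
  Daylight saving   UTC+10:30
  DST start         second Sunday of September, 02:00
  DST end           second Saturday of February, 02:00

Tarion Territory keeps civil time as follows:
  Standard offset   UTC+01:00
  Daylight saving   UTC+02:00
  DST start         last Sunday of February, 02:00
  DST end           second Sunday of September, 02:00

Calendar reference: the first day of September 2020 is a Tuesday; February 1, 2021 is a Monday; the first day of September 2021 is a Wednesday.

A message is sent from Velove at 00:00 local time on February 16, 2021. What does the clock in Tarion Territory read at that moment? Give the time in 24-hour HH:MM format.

1 September 2020 is a Tuesday, so the first Sunday is September 6 and the second is September 13.
1 February 2021 is a Monday, so the first Saturday is February 6 and the second is February 13.
Daylight saving runs 13 September 2020 – 13 February 2021; February 16, 2021 is outside that window, so Velove is on standard time at UTC+09:30.
00:00 Velove − 9h30m = 14:30 UTC (rolling into the previous day, 15 February 2021).
1 February 2021 is a Monday, so Sundays fall on 7, 14, 21, 28; the last is February 28.
1 September 2021 is a Wednesday, so the first Sunday is September 5 and the second is September 12.
At the standard offset (UTC+01:00), 14:30 UTC + 1h = 15:30 Tarion Territory standard time.
Daylight saving runs 28 February – 12 September; the standard-time date in Tarion Territory, February 15, 2021, is outside that window, so Tarion Territory is on standard time at UTC+01:00.
14:30 UTC + 1h = 15:30 Tarion Territory.

15:30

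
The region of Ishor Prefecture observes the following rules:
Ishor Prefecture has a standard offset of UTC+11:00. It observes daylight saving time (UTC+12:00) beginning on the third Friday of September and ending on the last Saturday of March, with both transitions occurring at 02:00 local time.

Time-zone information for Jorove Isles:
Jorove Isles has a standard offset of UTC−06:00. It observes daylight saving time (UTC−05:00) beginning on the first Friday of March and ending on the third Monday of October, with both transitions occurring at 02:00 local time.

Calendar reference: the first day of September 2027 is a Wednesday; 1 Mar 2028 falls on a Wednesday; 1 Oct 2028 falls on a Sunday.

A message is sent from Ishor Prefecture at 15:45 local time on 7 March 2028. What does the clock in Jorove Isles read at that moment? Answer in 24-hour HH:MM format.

1 September 2027 is a Wednesday, so the first Friday is September 3 and the third is September 17.
1 March 2028 is a Wednesday, so Saturdays fall on 4, 11, 18, 25; the last is March 25.
7 March 2028 falls between 17 September 2027 and 25 March 2028, so daylight saving is in effect and Ishor Prefecture is at UTC+12:00.
15:45 Ishor Prefecture − 12h = 03:45 UTC.
1 March 2028 is a Wednesday, so the first Friday is March 3.
1 October 2028 is a Sunday, so the first Monday is October 2 and the third is October 16.
At the standard offset (UTC−06:00), 03:45 UTC − 6h = 21:45 Jorove Isles standard time (rolling into the previous day, 6 March 2028).
Daylight saving runs 3 March – 16 October; the standard-time date in Jorove Isles, 6 March 2028, is inside that window, so Jorove Isles is at UTC−05:00.
03:45 UTC − 5h = 22:45 Jorove Isles (rolling into the previous day, 6 March 2028).

22:45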